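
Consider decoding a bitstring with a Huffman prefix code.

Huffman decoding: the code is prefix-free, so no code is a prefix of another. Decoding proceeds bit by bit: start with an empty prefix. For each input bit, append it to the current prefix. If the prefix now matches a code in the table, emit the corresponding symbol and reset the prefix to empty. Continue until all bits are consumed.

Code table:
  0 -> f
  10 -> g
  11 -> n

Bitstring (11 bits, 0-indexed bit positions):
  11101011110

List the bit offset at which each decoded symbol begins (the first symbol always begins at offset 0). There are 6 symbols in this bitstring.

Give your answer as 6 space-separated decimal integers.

Bit 0: prefix='1' (no match yet)
Bit 1: prefix='11' -> emit 'n', reset
Bit 2: prefix='1' (no match yet)
Bit 3: prefix='10' -> emit 'g', reset
Bit 4: prefix='1' (no match yet)
Bit 5: prefix='10' -> emit 'g', reset
Bit 6: prefix='1' (no match yet)
Bit 7: prefix='11' -> emit 'n', reset
Bit 8: prefix='1' (no match yet)
Bit 9: prefix='11' -> emit 'n', reset
Bit 10: prefix='0' -> emit 'f', reset

Answer: 0 2 4 6 8 10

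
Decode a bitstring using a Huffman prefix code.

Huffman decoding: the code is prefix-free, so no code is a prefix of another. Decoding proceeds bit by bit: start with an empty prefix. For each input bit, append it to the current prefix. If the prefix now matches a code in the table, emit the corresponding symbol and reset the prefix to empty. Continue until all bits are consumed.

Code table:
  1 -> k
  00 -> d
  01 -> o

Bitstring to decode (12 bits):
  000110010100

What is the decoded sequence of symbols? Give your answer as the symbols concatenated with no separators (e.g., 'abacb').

Bit 0: prefix='0' (no match yet)
Bit 1: prefix='00' -> emit 'd', reset
Bit 2: prefix='0' (no match yet)
Bit 3: prefix='01' -> emit 'o', reset
Bit 4: prefix='1' -> emit 'k', reset
Bit 5: prefix='0' (no match yet)
Bit 6: prefix='00' -> emit 'd', reset
Bit 7: prefix='1' -> emit 'k', reset
Bit 8: prefix='0' (no match yet)
Bit 9: prefix='01' -> emit 'o', reset
Bit 10: prefix='0' (no match yet)
Bit 11: prefix='00' -> emit 'd', reset

Answer: dokdkod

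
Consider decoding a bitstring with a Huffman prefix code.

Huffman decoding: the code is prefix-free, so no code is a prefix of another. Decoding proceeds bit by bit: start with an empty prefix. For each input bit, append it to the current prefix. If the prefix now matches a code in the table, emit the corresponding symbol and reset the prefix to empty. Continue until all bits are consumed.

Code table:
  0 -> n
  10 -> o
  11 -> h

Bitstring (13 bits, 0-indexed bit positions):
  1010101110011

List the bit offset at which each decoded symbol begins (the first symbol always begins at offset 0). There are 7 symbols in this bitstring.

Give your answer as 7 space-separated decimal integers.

Bit 0: prefix='1' (no match yet)
Bit 1: prefix='10' -> emit 'o', reset
Bit 2: prefix='1' (no match yet)
Bit 3: prefix='10' -> emit 'o', reset
Bit 4: prefix='1' (no match yet)
Bit 5: prefix='10' -> emit 'o', reset
Bit 6: prefix='1' (no match yet)
Bit 7: prefix='11' -> emit 'h', reset
Bit 8: prefix='1' (no match yet)
Bit 9: prefix='10' -> emit 'o', reset
Bit 10: prefix='0' -> emit 'n', reset
Bit 11: prefix='1' (no match yet)
Bit 12: prefix='11' -> emit 'h', reset

Answer: 0 2 4 6 8 10 11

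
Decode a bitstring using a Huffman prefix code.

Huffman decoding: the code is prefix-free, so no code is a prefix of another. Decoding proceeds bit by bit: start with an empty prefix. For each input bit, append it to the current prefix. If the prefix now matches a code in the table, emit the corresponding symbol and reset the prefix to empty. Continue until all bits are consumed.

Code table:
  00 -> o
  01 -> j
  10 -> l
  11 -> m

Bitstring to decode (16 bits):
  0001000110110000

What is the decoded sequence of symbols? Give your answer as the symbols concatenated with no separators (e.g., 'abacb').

Bit 0: prefix='0' (no match yet)
Bit 1: prefix='00' -> emit 'o', reset
Bit 2: prefix='0' (no match yet)
Bit 3: prefix='01' -> emit 'j', reset
Bit 4: prefix='0' (no match yet)
Bit 5: prefix='00' -> emit 'o', reset
Bit 6: prefix='0' (no match yet)
Bit 7: prefix='01' -> emit 'j', reset
Bit 8: prefix='1' (no match yet)
Bit 9: prefix='10' -> emit 'l', reset
Bit 10: prefix='1' (no match yet)
Bit 11: prefix='11' -> emit 'm', reset
Bit 12: prefix='0' (no match yet)
Bit 13: prefix='00' -> emit 'o', reset
Bit 14: prefix='0' (no match yet)
Bit 15: prefix='00' -> emit 'o', reset

Answer: ojojlmoo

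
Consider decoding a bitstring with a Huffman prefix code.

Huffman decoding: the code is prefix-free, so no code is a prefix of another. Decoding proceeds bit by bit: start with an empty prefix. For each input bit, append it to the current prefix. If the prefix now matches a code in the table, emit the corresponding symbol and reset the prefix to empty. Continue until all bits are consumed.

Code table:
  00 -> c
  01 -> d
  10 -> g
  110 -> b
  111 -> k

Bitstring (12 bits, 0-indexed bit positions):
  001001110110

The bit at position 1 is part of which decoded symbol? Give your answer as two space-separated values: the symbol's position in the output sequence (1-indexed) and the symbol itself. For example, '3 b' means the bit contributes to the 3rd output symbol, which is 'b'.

Bit 0: prefix='0' (no match yet)
Bit 1: prefix='00' -> emit 'c', reset
Bit 2: prefix='1' (no match yet)
Bit 3: prefix='10' -> emit 'g', reset
Bit 4: prefix='0' (no match yet)
Bit 5: prefix='01' -> emit 'd', reset

Answer: 1 c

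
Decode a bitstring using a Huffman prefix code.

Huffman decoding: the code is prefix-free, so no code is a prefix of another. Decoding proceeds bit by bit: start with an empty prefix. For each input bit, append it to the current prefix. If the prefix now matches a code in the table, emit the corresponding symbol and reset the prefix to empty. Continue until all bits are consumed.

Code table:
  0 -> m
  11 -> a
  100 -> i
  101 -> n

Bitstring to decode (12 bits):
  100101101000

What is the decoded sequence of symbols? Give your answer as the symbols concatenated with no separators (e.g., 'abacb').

Answer: innmmm

Derivation:
Bit 0: prefix='1' (no match yet)
Bit 1: prefix='10' (no match yet)
Bit 2: prefix='100' -> emit 'i', reset
Bit 3: prefix='1' (no match yet)
Bit 4: prefix='10' (no match yet)
Bit 5: prefix='101' -> emit 'n', reset
Bit 6: prefix='1' (no match yet)
Bit 7: prefix='10' (no match yet)
Bit 8: prefix='101' -> emit 'n', reset
Bit 9: prefix='0' -> emit 'm', reset
Bit 10: prefix='0' -> emit 'm', reset
Bit 11: prefix='0' -> emit 'm', reset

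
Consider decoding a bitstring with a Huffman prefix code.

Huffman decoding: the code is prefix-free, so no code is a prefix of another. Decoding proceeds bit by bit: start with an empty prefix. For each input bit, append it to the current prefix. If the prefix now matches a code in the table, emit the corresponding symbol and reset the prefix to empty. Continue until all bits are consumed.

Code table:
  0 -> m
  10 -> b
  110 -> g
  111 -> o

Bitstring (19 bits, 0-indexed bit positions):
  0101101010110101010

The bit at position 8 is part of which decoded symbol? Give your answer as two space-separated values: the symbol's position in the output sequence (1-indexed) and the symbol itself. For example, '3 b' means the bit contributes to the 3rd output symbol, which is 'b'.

Answer: 5 b

Derivation:
Bit 0: prefix='0' -> emit 'm', reset
Bit 1: prefix='1' (no match yet)
Bit 2: prefix='10' -> emit 'b', reset
Bit 3: prefix='1' (no match yet)
Bit 4: prefix='11' (no match yet)
Bit 5: prefix='110' -> emit 'g', reset
Bit 6: prefix='1' (no match yet)
Bit 7: prefix='10' -> emit 'b', reset
Bit 8: prefix='1' (no match yet)
Bit 9: prefix='10' -> emit 'b', reset
Bit 10: prefix='1' (no match yet)
Bit 11: prefix='11' (no match yet)
Bit 12: prefix='110' -> emit 'g', reset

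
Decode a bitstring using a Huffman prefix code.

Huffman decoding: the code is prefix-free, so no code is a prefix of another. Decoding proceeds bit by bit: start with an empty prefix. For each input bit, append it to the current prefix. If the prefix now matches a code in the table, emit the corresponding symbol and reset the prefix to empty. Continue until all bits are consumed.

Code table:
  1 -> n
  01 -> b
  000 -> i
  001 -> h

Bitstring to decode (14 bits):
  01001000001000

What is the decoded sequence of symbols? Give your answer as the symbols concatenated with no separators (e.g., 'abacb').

Answer: bhihi

Derivation:
Bit 0: prefix='0' (no match yet)
Bit 1: prefix='01' -> emit 'b', reset
Bit 2: prefix='0' (no match yet)
Bit 3: prefix='00' (no match yet)
Bit 4: prefix='001' -> emit 'h', reset
Bit 5: prefix='0' (no match yet)
Bit 6: prefix='00' (no match yet)
Bit 7: prefix='000' -> emit 'i', reset
Bit 8: prefix='0' (no match yet)
Bit 9: prefix='00' (no match yet)
Bit 10: prefix='001' -> emit 'h', reset
Bit 11: prefix='0' (no match yet)
Bit 12: prefix='00' (no match yet)
Bit 13: prefix='000' -> emit 'i', reset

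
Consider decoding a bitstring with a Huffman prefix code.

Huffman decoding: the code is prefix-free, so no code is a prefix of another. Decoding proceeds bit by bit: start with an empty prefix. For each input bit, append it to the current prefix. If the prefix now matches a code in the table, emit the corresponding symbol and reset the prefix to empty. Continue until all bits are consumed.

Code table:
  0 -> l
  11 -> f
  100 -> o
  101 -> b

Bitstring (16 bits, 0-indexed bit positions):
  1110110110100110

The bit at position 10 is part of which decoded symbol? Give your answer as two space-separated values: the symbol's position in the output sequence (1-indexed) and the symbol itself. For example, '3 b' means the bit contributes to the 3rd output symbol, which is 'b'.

Answer: 4 b

Derivation:
Bit 0: prefix='1' (no match yet)
Bit 1: prefix='11' -> emit 'f', reset
Bit 2: prefix='1' (no match yet)
Bit 3: prefix='10' (no match yet)
Bit 4: prefix='101' -> emit 'b', reset
Bit 5: prefix='1' (no match yet)
Bit 6: prefix='10' (no match yet)
Bit 7: prefix='101' -> emit 'b', reset
Bit 8: prefix='1' (no match yet)
Bit 9: prefix='10' (no match yet)
Bit 10: prefix='101' -> emit 'b', reset
Bit 11: prefix='0' -> emit 'l', reset
Bit 12: prefix='0' -> emit 'l', reset
Bit 13: prefix='1' (no match yet)
Bit 14: prefix='11' -> emit 'f', reset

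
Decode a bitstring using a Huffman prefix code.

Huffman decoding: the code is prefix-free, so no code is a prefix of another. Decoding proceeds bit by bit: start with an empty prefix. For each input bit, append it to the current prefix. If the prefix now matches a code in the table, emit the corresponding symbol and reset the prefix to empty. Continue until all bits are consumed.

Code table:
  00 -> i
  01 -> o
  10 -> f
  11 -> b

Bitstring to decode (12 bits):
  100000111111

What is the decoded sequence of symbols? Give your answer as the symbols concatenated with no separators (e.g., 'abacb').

Answer: fiibbb

Derivation:
Bit 0: prefix='1' (no match yet)
Bit 1: prefix='10' -> emit 'f', reset
Bit 2: prefix='0' (no match yet)
Bit 3: prefix='00' -> emit 'i', reset
Bit 4: prefix='0' (no match yet)
Bit 5: prefix='00' -> emit 'i', reset
Bit 6: prefix='1' (no match yet)
Bit 7: prefix='11' -> emit 'b', reset
Bit 8: prefix='1' (no match yet)
Bit 9: prefix='11' -> emit 'b', reset
Bit 10: prefix='1' (no match yet)
Bit 11: prefix='11' -> emit 'b', reset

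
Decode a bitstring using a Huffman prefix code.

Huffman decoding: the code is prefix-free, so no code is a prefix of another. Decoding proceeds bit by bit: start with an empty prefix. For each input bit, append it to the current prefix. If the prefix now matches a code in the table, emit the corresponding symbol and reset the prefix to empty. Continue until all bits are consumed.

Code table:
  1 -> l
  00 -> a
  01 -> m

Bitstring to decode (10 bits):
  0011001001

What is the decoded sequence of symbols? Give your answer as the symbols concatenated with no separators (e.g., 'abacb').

Bit 0: prefix='0' (no match yet)
Bit 1: prefix='00' -> emit 'a', reset
Bit 2: prefix='1' -> emit 'l', reset
Bit 3: prefix='1' -> emit 'l', reset
Bit 4: prefix='0' (no match yet)
Bit 5: prefix='00' -> emit 'a', reset
Bit 6: prefix='1' -> emit 'l', reset
Bit 7: prefix='0' (no match yet)
Bit 8: prefix='00' -> emit 'a', reset
Bit 9: prefix='1' -> emit 'l', reset

Answer: allalal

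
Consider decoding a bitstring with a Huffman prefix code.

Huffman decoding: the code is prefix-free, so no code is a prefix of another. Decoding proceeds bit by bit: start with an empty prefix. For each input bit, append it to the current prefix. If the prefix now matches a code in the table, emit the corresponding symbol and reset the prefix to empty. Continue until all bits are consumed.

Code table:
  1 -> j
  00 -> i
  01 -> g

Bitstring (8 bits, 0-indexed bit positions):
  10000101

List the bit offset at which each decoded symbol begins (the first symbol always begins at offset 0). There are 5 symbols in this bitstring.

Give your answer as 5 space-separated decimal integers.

Bit 0: prefix='1' -> emit 'j', reset
Bit 1: prefix='0' (no match yet)
Bit 2: prefix='00' -> emit 'i', reset
Bit 3: prefix='0' (no match yet)
Bit 4: prefix='00' -> emit 'i', reset
Bit 5: prefix='1' -> emit 'j', reset
Bit 6: prefix='0' (no match yet)
Bit 7: prefix='01' -> emit 'g', reset

Answer: 0 1 3 5 6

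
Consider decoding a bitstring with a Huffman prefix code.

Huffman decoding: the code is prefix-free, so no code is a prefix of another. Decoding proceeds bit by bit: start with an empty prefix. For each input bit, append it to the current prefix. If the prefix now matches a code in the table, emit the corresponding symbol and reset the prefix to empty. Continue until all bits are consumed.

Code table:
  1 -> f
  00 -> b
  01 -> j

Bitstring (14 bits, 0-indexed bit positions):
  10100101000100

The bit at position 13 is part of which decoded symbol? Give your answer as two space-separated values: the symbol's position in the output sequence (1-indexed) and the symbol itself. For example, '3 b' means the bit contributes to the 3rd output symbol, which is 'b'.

Bit 0: prefix='1' -> emit 'f', reset
Bit 1: prefix='0' (no match yet)
Bit 2: prefix='01' -> emit 'j', reset
Bit 3: prefix='0' (no match yet)
Bit 4: prefix='00' -> emit 'b', reset
Bit 5: prefix='1' -> emit 'f', reset
Bit 6: prefix='0' (no match yet)
Bit 7: prefix='01' -> emit 'j', reset
Bit 8: prefix='0' (no match yet)
Bit 9: prefix='00' -> emit 'b', reset
Bit 10: prefix='0' (no match yet)
Bit 11: prefix='01' -> emit 'j', reset
Bit 12: prefix='0' (no match yet)
Bit 13: prefix='00' -> emit 'b', reset

Answer: 8 b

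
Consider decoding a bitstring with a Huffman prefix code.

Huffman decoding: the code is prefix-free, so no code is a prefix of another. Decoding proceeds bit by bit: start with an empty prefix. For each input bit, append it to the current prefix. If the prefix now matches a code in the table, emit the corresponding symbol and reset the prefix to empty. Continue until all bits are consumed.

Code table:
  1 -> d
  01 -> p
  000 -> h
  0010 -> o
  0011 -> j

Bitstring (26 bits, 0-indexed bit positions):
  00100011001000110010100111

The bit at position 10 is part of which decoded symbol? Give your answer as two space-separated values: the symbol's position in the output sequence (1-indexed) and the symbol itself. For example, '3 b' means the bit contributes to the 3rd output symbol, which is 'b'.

Answer: 3 o

Derivation:
Bit 0: prefix='0' (no match yet)
Bit 1: prefix='00' (no match yet)
Bit 2: prefix='001' (no match yet)
Bit 3: prefix='0010' -> emit 'o', reset
Bit 4: prefix='0' (no match yet)
Bit 5: prefix='00' (no match yet)
Bit 6: prefix='001' (no match yet)
Bit 7: prefix='0011' -> emit 'j', reset
Bit 8: prefix='0' (no match yet)
Bit 9: prefix='00' (no match yet)
Bit 10: prefix='001' (no match yet)
Bit 11: prefix='0010' -> emit 'o', reset
Bit 12: prefix='0' (no match yet)
Bit 13: prefix='00' (no match yet)
Bit 14: prefix='001' (no match yet)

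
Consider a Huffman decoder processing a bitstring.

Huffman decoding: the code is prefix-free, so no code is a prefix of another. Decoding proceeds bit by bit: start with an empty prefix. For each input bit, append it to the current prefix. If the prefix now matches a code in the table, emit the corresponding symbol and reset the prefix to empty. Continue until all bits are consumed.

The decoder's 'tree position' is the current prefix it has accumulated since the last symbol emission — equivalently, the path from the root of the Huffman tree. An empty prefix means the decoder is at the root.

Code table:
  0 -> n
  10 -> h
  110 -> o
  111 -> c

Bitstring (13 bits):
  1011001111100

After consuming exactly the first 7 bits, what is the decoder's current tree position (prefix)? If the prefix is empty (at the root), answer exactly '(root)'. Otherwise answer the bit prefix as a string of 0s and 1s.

Answer: 1

Derivation:
Bit 0: prefix='1' (no match yet)
Bit 1: prefix='10' -> emit 'h', reset
Bit 2: prefix='1' (no match yet)
Bit 3: prefix='11' (no match yet)
Bit 4: prefix='110' -> emit 'o', reset
Bit 5: prefix='0' -> emit 'n', reset
Bit 6: prefix='1' (no match yet)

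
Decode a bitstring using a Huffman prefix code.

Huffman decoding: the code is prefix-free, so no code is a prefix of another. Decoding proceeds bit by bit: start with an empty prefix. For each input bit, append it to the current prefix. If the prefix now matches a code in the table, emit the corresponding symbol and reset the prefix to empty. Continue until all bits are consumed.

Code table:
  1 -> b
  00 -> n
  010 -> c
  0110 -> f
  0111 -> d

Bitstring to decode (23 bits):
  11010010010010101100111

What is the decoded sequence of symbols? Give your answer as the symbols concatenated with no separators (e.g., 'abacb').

Answer: bbccccbfd

Derivation:
Bit 0: prefix='1' -> emit 'b', reset
Bit 1: prefix='1' -> emit 'b', reset
Bit 2: prefix='0' (no match yet)
Bit 3: prefix='01' (no match yet)
Bit 4: prefix='010' -> emit 'c', reset
Bit 5: prefix='0' (no match yet)
Bit 6: prefix='01' (no match yet)
Bit 7: prefix='010' -> emit 'c', reset
Bit 8: prefix='0' (no match yet)
Bit 9: prefix='01' (no match yet)
Bit 10: prefix='010' -> emit 'c', reset
Bit 11: prefix='0' (no match yet)
Bit 12: prefix='01' (no match yet)
Bit 13: prefix='010' -> emit 'c', reset
Bit 14: prefix='1' -> emit 'b', reset
Bit 15: prefix='0' (no match yet)
Bit 16: prefix='01' (no match yet)
Bit 17: prefix='011' (no match yet)
Bit 18: prefix='0110' -> emit 'f', reset
Bit 19: prefix='0' (no match yet)
Bit 20: prefix='01' (no match yet)
Bit 21: prefix='011' (no match yet)
Bit 22: prefix='0111' -> emit 'd', reset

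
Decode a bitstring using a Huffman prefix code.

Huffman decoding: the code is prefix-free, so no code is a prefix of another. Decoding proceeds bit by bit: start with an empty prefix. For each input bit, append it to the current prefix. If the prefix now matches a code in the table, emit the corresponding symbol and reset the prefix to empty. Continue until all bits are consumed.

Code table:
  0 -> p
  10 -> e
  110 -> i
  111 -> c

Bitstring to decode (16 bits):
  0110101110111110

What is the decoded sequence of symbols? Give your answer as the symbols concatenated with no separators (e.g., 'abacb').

Answer: piecpci

Derivation:
Bit 0: prefix='0' -> emit 'p', reset
Bit 1: prefix='1' (no match yet)
Bit 2: prefix='11' (no match yet)
Bit 3: prefix='110' -> emit 'i', reset
Bit 4: prefix='1' (no match yet)
Bit 5: prefix='10' -> emit 'e', reset
Bit 6: prefix='1' (no match yet)
Bit 7: prefix='11' (no match yet)
Bit 8: prefix='111' -> emit 'c', reset
Bit 9: prefix='0' -> emit 'p', reset
Bit 10: prefix='1' (no match yet)
Bit 11: prefix='11' (no match yet)
Bit 12: prefix='111' -> emit 'c', reset
Bit 13: prefix='1' (no match yet)
Bit 14: prefix='11' (no match yet)
Bit 15: prefix='110' -> emit 'i', reset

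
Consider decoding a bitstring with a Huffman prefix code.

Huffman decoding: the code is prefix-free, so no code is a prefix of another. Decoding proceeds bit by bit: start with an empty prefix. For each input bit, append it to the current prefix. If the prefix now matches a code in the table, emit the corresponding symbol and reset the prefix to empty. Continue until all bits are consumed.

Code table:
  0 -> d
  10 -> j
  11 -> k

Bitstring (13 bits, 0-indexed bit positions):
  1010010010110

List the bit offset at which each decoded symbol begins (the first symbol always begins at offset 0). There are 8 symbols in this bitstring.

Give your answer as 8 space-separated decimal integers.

Bit 0: prefix='1' (no match yet)
Bit 1: prefix='10' -> emit 'j', reset
Bit 2: prefix='1' (no match yet)
Bit 3: prefix='10' -> emit 'j', reset
Bit 4: prefix='0' -> emit 'd', reset
Bit 5: prefix='1' (no match yet)
Bit 6: prefix='10' -> emit 'j', reset
Bit 7: prefix='0' -> emit 'd', reset
Bit 8: prefix='1' (no match yet)
Bit 9: prefix='10' -> emit 'j', reset
Bit 10: prefix='1' (no match yet)
Bit 11: prefix='11' -> emit 'k', reset
Bit 12: prefix='0' -> emit 'd', reset

Answer: 0 2 4 5 7 8 10 12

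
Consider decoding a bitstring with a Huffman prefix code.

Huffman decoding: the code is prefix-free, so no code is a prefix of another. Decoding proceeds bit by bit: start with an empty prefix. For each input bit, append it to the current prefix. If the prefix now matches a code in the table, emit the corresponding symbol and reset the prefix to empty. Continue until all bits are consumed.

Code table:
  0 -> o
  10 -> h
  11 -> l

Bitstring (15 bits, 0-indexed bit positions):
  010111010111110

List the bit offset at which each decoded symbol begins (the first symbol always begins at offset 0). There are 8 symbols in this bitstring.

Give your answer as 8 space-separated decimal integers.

Bit 0: prefix='0' -> emit 'o', reset
Bit 1: prefix='1' (no match yet)
Bit 2: prefix='10' -> emit 'h', reset
Bit 3: prefix='1' (no match yet)
Bit 4: prefix='11' -> emit 'l', reset
Bit 5: prefix='1' (no match yet)
Bit 6: prefix='10' -> emit 'h', reset
Bit 7: prefix='1' (no match yet)
Bit 8: prefix='10' -> emit 'h', reset
Bit 9: prefix='1' (no match yet)
Bit 10: prefix='11' -> emit 'l', reset
Bit 11: prefix='1' (no match yet)
Bit 12: prefix='11' -> emit 'l', reset
Bit 13: prefix='1' (no match yet)
Bit 14: prefix='10' -> emit 'h', reset

Answer: 0 1 3 5 7 9 11 13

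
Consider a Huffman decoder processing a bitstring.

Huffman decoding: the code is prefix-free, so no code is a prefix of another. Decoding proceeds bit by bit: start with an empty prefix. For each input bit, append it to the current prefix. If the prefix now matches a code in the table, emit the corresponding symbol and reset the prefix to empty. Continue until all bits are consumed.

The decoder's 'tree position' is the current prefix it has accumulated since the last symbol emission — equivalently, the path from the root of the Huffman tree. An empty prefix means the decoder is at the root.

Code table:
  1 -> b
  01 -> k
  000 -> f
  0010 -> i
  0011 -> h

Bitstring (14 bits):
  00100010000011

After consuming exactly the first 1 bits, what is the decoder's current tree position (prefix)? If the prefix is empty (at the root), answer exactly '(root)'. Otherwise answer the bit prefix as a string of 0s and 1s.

Bit 0: prefix='0' (no match yet)

Answer: 0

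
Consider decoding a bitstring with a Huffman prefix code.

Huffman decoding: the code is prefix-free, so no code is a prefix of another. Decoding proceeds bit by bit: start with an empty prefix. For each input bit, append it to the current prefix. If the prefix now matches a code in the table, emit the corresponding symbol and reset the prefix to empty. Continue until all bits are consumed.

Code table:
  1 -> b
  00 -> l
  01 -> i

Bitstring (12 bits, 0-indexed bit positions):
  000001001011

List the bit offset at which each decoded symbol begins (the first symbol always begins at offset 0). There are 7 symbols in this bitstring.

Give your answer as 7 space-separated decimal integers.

Answer: 0 2 4 6 8 9 11

Derivation:
Bit 0: prefix='0' (no match yet)
Bit 1: prefix='00' -> emit 'l', reset
Bit 2: prefix='0' (no match yet)
Bit 3: prefix='00' -> emit 'l', reset
Bit 4: prefix='0' (no match yet)
Bit 5: prefix='01' -> emit 'i', reset
Bit 6: prefix='0' (no match yet)
Bit 7: prefix='00' -> emit 'l', reset
Bit 8: prefix='1' -> emit 'b', reset
Bit 9: prefix='0' (no match yet)
Bit 10: prefix='01' -> emit 'i', reset
Bit 11: prefix='1' -> emit 'b', reset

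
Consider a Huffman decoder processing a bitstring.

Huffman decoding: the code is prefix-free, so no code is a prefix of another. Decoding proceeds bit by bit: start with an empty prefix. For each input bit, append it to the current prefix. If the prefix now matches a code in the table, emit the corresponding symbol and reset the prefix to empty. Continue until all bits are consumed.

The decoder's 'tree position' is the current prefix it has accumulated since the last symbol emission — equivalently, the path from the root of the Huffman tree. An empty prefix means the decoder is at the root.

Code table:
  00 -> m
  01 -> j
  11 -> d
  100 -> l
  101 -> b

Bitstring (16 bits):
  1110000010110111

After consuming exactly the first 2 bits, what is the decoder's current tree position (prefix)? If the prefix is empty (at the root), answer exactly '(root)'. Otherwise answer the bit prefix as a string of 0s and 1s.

Bit 0: prefix='1' (no match yet)
Bit 1: prefix='11' -> emit 'd', reset

Answer: (root)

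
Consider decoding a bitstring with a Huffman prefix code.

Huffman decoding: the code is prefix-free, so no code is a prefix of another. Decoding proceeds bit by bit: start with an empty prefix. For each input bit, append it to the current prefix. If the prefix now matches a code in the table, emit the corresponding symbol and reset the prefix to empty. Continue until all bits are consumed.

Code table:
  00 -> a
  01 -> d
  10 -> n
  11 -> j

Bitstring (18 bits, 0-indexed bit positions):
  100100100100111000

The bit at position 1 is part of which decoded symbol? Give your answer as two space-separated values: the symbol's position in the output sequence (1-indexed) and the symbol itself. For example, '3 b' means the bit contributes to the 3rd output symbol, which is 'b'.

Bit 0: prefix='1' (no match yet)
Bit 1: prefix='10' -> emit 'n', reset
Bit 2: prefix='0' (no match yet)
Bit 3: prefix='01' -> emit 'd', reset
Bit 4: prefix='0' (no match yet)
Bit 5: prefix='00' -> emit 'a', reset

Answer: 1 n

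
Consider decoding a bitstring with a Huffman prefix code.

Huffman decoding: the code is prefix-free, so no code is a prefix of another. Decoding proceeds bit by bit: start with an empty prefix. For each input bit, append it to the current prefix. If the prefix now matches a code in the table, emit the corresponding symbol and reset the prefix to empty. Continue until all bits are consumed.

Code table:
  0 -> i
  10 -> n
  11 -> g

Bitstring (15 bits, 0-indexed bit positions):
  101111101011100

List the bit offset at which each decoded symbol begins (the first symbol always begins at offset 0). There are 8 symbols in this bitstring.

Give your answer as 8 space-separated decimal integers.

Answer: 0 2 4 6 8 10 12 14

Derivation:
Bit 0: prefix='1' (no match yet)
Bit 1: prefix='10' -> emit 'n', reset
Bit 2: prefix='1' (no match yet)
Bit 3: prefix='11' -> emit 'g', reset
Bit 4: prefix='1' (no match yet)
Bit 5: prefix='11' -> emit 'g', reset
Bit 6: prefix='1' (no match yet)
Bit 7: prefix='10' -> emit 'n', reset
Bit 8: prefix='1' (no match yet)
Bit 9: prefix='10' -> emit 'n', reset
Bit 10: prefix='1' (no match yet)
Bit 11: prefix='11' -> emit 'g', reset
Bit 12: prefix='1' (no match yet)
Bit 13: prefix='10' -> emit 'n', reset
Bit 14: prefix='0' -> emit 'i', reset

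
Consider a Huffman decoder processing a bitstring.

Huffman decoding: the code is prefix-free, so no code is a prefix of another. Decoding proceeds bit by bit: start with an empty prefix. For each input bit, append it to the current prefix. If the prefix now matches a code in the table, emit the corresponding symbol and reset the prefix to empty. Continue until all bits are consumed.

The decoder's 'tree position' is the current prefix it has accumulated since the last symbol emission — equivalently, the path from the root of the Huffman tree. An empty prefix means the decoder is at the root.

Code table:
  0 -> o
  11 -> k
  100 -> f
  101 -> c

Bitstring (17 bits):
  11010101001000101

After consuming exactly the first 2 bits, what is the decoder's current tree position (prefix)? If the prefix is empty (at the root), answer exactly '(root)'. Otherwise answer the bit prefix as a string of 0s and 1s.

Bit 0: prefix='1' (no match yet)
Bit 1: prefix='11' -> emit 'k', reset

Answer: (root)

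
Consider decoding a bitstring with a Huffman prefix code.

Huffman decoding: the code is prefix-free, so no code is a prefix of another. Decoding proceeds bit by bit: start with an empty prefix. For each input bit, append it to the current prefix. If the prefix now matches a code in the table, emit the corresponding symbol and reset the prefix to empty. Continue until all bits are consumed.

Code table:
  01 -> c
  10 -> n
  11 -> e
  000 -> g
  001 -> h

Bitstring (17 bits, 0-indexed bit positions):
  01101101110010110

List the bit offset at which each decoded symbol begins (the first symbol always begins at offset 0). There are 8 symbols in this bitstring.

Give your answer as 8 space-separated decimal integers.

Answer: 0 2 4 6 8 10 13 15

Derivation:
Bit 0: prefix='0' (no match yet)
Bit 1: prefix='01' -> emit 'c', reset
Bit 2: prefix='1' (no match yet)
Bit 3: prefix='10' -> emit 'n', reset
Bit 4: prefix='1' (no match yet)
Bit 5: prefix='11' -> emit 'e', reset
Bit 6: prefix='0' (no match yet)
Bit 7: prefix='01' -> emit 'c', reset
Bit 8: prefix='1' (no match yet)
Bit 9: prefix='11' -> emit 'e', reset
Bit 10: prefix='0' (no match yet)
Bit 11: prefix='00' (no match yet)
Bit 12: prefix='001' -> emit 'h', reset
Bit 13: prefix='0' (no match yet)
Bit 14: prefix='01' -> emit 'c', reset
Bit 15: prefix='1' (no match yet)
Bit 16: prefix='10' -> emit 'n', reset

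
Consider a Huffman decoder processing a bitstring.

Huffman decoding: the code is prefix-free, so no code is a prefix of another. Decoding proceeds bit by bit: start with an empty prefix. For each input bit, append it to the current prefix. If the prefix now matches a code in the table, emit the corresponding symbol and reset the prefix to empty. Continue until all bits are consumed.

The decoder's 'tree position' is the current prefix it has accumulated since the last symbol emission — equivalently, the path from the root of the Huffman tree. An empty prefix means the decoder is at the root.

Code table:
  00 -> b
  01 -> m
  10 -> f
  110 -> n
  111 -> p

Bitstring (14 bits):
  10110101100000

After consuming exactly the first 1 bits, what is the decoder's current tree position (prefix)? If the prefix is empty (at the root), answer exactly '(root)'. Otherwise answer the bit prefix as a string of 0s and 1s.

Bit 0: prefix='1' (no match yet)

Answer: 1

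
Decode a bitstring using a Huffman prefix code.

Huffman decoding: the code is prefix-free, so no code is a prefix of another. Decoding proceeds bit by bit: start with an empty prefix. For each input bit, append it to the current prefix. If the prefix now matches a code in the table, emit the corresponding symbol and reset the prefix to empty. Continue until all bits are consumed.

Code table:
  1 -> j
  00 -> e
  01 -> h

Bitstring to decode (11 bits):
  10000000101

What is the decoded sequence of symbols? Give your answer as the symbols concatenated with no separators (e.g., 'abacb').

Bit 0: prefix='1' -> emit 'j', reset
Bit 1: prefix='0' (no match yet)
Bit 2: prefix='00' -> emit 'e', reset
Bit 3: prefix='0' (no match yet)
Bit 4: prefix='00' -> emit 'e', reset
Bit 5: prefix='0' (no match yet)
Bit 6: prefix='00' -> emit 'e', reset
Bit 7: prefix='0' (no match yet)
Bit 8: prefix='01' -> emit 'h', reset
Bit 9: prefix='0' (no match yet)
Bit 10: prefix='01' -> emit 'h', reset

Answer: jeeehh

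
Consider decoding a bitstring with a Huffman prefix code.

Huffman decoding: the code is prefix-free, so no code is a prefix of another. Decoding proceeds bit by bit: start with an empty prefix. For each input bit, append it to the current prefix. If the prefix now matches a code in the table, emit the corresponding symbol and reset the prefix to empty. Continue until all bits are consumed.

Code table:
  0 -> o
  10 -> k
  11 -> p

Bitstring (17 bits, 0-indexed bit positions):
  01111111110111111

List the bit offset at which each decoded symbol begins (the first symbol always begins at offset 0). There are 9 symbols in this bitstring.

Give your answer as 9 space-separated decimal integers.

Bit 0: prefix='0' -> emit 'o', reset
Bit 1: prefix='1' (no match yet)
Bit 2: prefix='11' -> emit 'p', reset
Bit 3: prefix='1' (no match yet)
Bit 4: prefix='11' -> emit 'p', reset
Bit 5: prefix='1' (no match yet)
Bit 6: prefix='11' -> emit 'p', reset
Bit 7: prefix='1' (no match yet)
Bit 8: prefix='11' -> emit 'p', reset
Bit 9: prefix='1' (no match yet)
Bit 10: prefix='10' -> emit 'k', reset
Bit 11: prefix='1' (no match yet)
Bit 12: prefix='11' -> emit 'p', reset
Bit 13: prefix='1' (no match yet)
Bit 14: prefix='11' -> emit 'p', reset
Bit 15: prefix='1' (no match yet)
Bit 16: prefix='11' -> emit 'p', reset

Answer: 0 1 3 5 7 9 11 13 15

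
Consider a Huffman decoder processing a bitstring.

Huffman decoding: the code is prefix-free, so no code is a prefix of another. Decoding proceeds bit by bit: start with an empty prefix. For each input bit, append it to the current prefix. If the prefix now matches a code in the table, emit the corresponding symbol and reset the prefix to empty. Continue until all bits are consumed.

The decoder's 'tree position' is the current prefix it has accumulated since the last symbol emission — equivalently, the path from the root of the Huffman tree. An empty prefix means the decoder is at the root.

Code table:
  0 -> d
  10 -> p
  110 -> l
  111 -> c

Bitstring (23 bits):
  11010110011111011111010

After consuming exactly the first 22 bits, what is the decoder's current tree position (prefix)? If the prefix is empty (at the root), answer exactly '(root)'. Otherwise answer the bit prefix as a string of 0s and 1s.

Bit 0: prefix='1' (no match yet)
Bit 1: prefix='11' (no match yet)
Bit 2: prefix='110' -> emit 'l', reset
Bit 3: prefix='1' (no match yet)
Bit 4: prefix='10' -> emit 'p', reset
Bit 5: prefix='1' (no match yet)
Bit 6: prefix='11' (no match yet)
Bit 7: prefix='110' -> emit 'l', reset
Bit 8: prefix='0' -> emit 'd', reset
Bit 9: prefix='1' (no match yet)
Bit 10: prefix='11' (no match yet)
Bit 11: prefix='111' -> emit 'c', reset
Bit 12: prefix='1' (no match yet)
Bit 13: prefix='11' (no match yet)
Bit 14: prefix='110' -> emit 'l', reset
Bit 15: prefix='1' (no match yet)
Bit 16: prefix='11' (no match yet)
Bit 17: prefix='111' -> emit 'c', reset
Bit 18: prefix='1' (no match yet)
Bit 19: prefix='11' (no match yet)
Bit 20: prefix='110' -> emit 'l', reset
Bit 21: prefix='1' (no match yet)

Answer: 1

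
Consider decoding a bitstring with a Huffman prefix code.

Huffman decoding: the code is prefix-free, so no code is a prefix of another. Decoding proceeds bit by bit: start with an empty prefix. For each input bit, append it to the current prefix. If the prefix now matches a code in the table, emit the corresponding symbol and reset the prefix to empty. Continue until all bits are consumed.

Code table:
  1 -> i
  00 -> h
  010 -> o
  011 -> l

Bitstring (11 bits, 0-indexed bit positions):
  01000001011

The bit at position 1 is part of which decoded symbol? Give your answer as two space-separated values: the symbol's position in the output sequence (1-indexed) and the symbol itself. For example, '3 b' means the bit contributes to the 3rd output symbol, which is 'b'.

Answer: 1 o

Derivation:
Bit 0: prefix='0' (no match yet)
Bit 1: prefix='01' (no match yet)
Bit 2: prefix='010' -> emit 'o', reset
Bit 3: prefix='0' (no match yet)
Bit 4: prefix='00' -> emit 'h', reset
Bit 5: prefix='0' (no match yet)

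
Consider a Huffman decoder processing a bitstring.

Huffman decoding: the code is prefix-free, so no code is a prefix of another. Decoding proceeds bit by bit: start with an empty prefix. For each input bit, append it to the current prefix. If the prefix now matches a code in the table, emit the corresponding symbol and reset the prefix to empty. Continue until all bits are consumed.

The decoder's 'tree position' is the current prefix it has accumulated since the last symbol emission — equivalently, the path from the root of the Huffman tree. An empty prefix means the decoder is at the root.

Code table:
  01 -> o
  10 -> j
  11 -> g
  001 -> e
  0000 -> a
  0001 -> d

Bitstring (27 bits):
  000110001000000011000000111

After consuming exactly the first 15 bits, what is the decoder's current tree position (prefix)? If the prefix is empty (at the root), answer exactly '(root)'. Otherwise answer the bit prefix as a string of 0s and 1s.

Answer: 00

Derivation:
Bit 0: prefix='0' (no match yet)
Bit 1: prefix='00' (no match yet)
Bit 2: prefix='000' (no match yet)
Bit 3: prefix='0001' -> emit 'd', reset
Bit 4: prefix='1' (no match yet)
Bit 5: prefix='10' -> emit 'j', reset
Bit 6: prefix='0' (no match yet)
Bit 7: prefix='00' (no match yet)
Bit 8: prefix='001' -> emit 'e', reset
Bit 9: prefix='0' (no match yet)
Bit 10: prefix='00' (no match yet)
Bit 11: prefix='000' (no match yet)
Bit 12: prefix='0000' -> emit 'a', reset
Bit 13: prefix='0' (no match yet)
Bit 14: prefix='00' (no match yet)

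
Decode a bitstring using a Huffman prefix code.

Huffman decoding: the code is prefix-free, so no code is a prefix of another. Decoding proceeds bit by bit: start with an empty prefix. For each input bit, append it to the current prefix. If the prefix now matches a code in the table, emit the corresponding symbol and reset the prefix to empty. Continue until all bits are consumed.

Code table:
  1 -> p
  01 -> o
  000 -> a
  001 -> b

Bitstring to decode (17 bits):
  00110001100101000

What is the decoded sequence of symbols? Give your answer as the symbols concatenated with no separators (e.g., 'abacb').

Answer: bpappboa

Derivation:
Bit 0: prefix='0' (no match yet)
Bit 1: prefix='00' (no match yet)
Bit 2: prefix='001' -> emit 'b', reset
Bit 3: prefix='1' -> emit 'p', reset
Bit 4: prefix='0' (no match yet)
Bit 5: prefix='00' (no match yet)
Bit 6: prefix='000' -> emit 'a', reset
Bit 7: prefix='1' -> emit 'p', reset
Bit 8: prefix='1' -> emit 'p', reset
Bit 9: prefix='0' (no match yet)
Bit 10: prefix='00' (no match yet)
Bit 11: prefix='001' -> emit 'b', reset
Bit 12: prefix='0' (no match yet)
Bit 13: prefix='01' -> emit 'o', reset
Bit 14: prefix='0' (no match yet)
Bit 15: prefix='00' (no match yet)
Bit 16: prefix='000' -> emit 'a', reset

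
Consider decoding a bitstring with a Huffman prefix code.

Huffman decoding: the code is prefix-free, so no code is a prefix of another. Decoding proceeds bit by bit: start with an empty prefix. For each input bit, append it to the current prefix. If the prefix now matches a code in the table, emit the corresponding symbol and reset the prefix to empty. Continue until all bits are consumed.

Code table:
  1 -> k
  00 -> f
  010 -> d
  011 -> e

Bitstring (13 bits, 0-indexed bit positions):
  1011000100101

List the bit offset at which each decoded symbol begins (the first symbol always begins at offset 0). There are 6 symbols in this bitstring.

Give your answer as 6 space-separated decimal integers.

Answer: 0 1 4 6 9 12

Derivation:
Bit 0: prefix='1' -> emit 'k', reset
Bit 1: prefix='0' (no match yet)
Bit 2: prefix='01' (no match yet)
Bit 3: prefix='011' -> emit 'e', reset
Bit 4: prefix='0' (no match yet)
Bit 5: prefix='00' -> emit 'f', reset
Bit 6: prefix='0' (no match yet)
Bit 7: prefix='01' (no match yet)
Bit 8: prefix='010' -> emit 'd', reset
Bit 9: prefix='0' (no match yet)
Bit 10: prefix='01' (no match yet)
Bit 11: prefix='010' -> emit 'd', reset
Bit 12: prefix='1' -> emit 'k', reset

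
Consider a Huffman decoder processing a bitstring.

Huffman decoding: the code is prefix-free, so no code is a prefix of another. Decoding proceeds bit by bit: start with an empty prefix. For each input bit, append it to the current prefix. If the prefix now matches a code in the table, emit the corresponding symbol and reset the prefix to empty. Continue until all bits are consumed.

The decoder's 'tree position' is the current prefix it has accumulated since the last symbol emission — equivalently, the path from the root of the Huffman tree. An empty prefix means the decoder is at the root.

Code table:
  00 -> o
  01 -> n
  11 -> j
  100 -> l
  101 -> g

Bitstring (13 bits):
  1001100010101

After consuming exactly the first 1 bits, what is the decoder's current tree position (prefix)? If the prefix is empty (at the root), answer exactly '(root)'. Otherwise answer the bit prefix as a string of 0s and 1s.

Answer: 1

Derivation:
Bit 0: prefix='1' (no match yet)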